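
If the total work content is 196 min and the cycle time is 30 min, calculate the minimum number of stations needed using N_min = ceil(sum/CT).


Formula: N_min = ceil(Sum of Task Times / Cycle Time)
N_min = ceil(196 min / 30 min) = ceil(6.5333)
N_min = 7 stations

7


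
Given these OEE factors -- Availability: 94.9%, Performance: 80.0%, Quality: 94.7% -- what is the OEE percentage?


Formula: OEE = Availability * Performance * Quality / 10000
A * P = 94.9% * 80.0% / 100 = 75.92%
OEE = 75.92% * 94.7% / 100 = 71.9%

71.9%


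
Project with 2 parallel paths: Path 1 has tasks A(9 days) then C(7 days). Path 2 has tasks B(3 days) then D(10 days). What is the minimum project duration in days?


Path 1 = 9 + 7 = 16 days
Path 2 = 3 + 10 = 13 days
Duration = max(16, 13) = 16 days

16 days


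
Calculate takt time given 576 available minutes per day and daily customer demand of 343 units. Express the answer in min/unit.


Formula: Takt Time = Available Production Time / Customer Demand
Takt = 576 min/day / 343 units/day
Takt = 1.68 min/unit

1.68 min/unit


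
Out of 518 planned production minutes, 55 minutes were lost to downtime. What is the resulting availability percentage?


Formula: Availability = (Planned Time - Downtime) / Planned Time * 100
Uptime = 518 - 55 = 463 min
Availability = 463 / 518 * 100 = 89.4%

89.4%


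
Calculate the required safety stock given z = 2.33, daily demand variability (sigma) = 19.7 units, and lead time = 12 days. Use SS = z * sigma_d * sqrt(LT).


Formula: SS = z * sigma_d * sqrt(LT)
sqrt(LT) = sqrt(12) = 3.4641
SS = 2.33 * 19.7 * 3.4641
SS = 159.0 units

159.0 units


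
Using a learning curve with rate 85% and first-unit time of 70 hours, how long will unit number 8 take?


Formula: T_n = T_1 * (learning_rate)^(log2(n)) where learning_rate = rate/100
Doublings = log2(8) = 3
T_n = 70 * 0.85^3
T_n = 70 * 0.6141 = 43.0 hours

43.0 hours


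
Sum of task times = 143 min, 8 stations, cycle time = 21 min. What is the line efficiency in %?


Formula: Efficiency = Sum of Task Times / (N_stations * CT) * 100
Total station capacity = 8 stations * 21 min = 168 min
Efficiency = 143 / 168 * 100 = 85.1%

85.1%


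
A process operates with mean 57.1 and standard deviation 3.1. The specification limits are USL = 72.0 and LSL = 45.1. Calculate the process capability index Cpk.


Cpu = (72.0 - 57.1) / (3 * 3.1) = 1.6
Cpl = (57.1 - 45.1) / (3 * 3.1) = 1.29
Cpk = min(1.6, 1.29) = 1.29

1.29


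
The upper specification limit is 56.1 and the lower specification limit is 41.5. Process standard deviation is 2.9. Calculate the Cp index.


Cp = (56.1 - 41.5) / (6 * 2.9)

0.84


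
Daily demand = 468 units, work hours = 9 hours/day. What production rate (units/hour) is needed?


Formula: Production Rate = Daily Demand / Available Hours
Rate = 468 units/day / 9 hours/day
Rate = 52.0 units/hour

52.0 units/hour


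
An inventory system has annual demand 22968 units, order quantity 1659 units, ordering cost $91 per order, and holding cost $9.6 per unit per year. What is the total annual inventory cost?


TC = 22968/1659 * 91 + 1659/2 * 9.6

$9223.05


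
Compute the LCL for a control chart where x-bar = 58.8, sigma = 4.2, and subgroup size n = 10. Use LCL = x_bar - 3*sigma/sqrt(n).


LCL = 58.8 - 3 * 4.2 / sqrt(10)

54.82


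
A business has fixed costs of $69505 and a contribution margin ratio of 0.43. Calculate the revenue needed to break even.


Formula: BER = Fixed Costs / Contribution Margin Ratio
BER = $69505 / 0.43
BER = $161639.53 (to the nearest cent)

$161639.53


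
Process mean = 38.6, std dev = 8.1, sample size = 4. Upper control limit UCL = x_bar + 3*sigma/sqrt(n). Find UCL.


UCL = 38.6 + 3 * 8.1 / sqrt(4)

50.75


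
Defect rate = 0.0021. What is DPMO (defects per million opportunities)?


DPMO = defect_rate * 1000000 = 0.0021 * 1000000

2100


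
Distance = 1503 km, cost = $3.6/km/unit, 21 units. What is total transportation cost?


TC = dist * cost * units = 1503 * 3.6 * 21 = $113626.80

$113626.80


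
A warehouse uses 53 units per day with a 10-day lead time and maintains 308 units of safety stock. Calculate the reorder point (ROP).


Formula: ROP = (Daily Demand * Lead Time) + Safety Stock
Demand during lead time = 53 * 10 = 530 units
ROP = 530 + 308 = 838 units

838 units


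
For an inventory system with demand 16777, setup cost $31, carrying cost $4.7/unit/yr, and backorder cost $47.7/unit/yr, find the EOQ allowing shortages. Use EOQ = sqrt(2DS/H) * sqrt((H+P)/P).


Formula: EOQ* = sqrt(2DS/H) * sqrt((H+P)/P)
Base EOQ = sqrt(2*16777*31/4.7) = 470.44 units
Correction = sqrt((4.7+47.7)/47.7) = 1.04811
EOQ* = 470.44 * 1.04811 = 493.1 units

493.1 units


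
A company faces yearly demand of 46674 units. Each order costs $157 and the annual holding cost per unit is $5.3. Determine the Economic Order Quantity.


Formula: EOQ = sqrt(2 * D * S / H)
Numerator: 2 * 46674 * 157 = 14655636
2DS/H = 14655636 / 5.3 = 2765214.3
EOQ = sqrt(2765214.3) = 1662.9 units

1662.9 units


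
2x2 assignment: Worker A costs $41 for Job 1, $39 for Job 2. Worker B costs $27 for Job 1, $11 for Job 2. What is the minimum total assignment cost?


Option 1: A->1 + B->2 = $41 + $11 = $52
Option 2: A->2 + B->1 = $39 + $27 = $66
Min cost = min($52, $66) = $52

$52


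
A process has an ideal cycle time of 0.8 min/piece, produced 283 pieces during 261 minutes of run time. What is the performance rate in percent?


Formula: Performance = (Ideal CT * Total Count) / Run Time * 100
Ideal output time = 0.8 * 283 = 226.4 min
Performance = 226.4 / 261 * 100 = 86.7%

86.7%


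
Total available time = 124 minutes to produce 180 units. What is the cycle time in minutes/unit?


Formula: CT = Available Time / Number of Units
CT = 124 min / 180 units
CT = 0.69 min/unit

0.69 min/unit


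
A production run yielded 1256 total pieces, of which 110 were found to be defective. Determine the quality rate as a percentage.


Formula: Quality Rate = Good Pieces / Total Pieces * 100
Good pieces = 1256 - 110 = 1146
QR = 1146 / 1256 * 100 = 91.2%

91.2%


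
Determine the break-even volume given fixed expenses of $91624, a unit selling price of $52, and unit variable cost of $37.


Formula: BEQ = Fixed Costs / (Price - Variable Cost)
Contribution margin = $52 - $37 = $15/unit
BEQ = ceil($91624 / $15/unit) = ceil(6108.27) = 6109 units

6109 units


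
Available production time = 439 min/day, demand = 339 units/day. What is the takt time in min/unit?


Formula: Takt Time = Available Production Time / Customer Demand
Takt = 439 min/day / 339 units/day
Takt = 1.29 min/unit

1.29 min/unit


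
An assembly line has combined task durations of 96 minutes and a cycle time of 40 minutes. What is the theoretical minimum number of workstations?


Formula: N_min = ceil(Sum of Task Times / Cycle Time)
N_min = ceil(96 min / 40 min) = ceil(2.4)
N_min = 3 stations

3


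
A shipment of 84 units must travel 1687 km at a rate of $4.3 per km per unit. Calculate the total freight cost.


TC = dist * cost * units = 1687 * 4.3 * 84 = $609344.40

$609344.40


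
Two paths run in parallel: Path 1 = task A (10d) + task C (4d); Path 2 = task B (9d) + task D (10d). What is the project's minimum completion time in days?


Path 1 = 10 + 4 = 14 days
Path 2 = 9 + 10 = 19 days
Duration = max(14, 19) = 19 days

19 days


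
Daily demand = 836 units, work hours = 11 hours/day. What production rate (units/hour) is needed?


Formula: Production Rate = Daily Demand / Available Hours
Rate = 836 units/day / 11 hours/day
Rate = 76.0 units/hour

76.0 units/hour


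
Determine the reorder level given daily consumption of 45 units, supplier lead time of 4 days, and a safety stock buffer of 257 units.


Formula: ROP = (Daily Demand * Lead Time) + Safety Stock
Demand during lead time = 45 * 4 = 180 units
ROP = 180 + 257 = 437 units

437 units


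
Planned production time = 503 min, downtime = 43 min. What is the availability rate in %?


Formula: Availability = (Planned Time - Downtime) / Planned Time * 100
Uptime = 503 - 43 = 460 min
Availability = 460 / 503 * 100 = 91.5%

91.5%


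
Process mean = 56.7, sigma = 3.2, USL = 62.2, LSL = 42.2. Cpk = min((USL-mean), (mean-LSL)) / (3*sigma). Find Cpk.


Cpu = (62.2 - 56.7) / (3 * 3.2) = 0.57
Cpl = (56.7 - 42.2) / (3 * 3.2) = 1.51
Cpk = min(0.57, 1.51) = 0.57

0.57


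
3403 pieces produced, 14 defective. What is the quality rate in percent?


Formula: Quality Rate = Good Pieces / Total Pieces * 100
Good pieces = 3403 - 14 = 3389
QR = 3389 / 3403 * 100 = 99.6%

99.6%


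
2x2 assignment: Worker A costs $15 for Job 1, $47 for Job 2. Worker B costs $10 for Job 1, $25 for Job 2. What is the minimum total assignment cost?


Option 1: A->1 + B->2 = $15 + $25 = $40
Option 2: A->2 + B->1 = $47 + $10 = $57
Min cost = min($40, $57) = $40

$40


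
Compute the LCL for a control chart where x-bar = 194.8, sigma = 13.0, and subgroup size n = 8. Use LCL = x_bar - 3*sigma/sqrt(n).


LCL = 194.8 - 3 * 13.0 / sqrt(8)

181.01


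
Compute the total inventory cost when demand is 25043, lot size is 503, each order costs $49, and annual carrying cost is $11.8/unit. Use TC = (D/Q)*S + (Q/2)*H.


TC = 25043/503 * 49 + 503/2 * 11.8

$5407.28


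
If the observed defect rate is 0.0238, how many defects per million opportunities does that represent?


DPMO = defect_rate * 1000000 = 0.0238 * 1000000

23800


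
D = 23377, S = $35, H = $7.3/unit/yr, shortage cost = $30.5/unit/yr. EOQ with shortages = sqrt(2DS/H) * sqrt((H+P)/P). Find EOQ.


Formula: EOQ* = sqrt(2DS/H) * sqrt((H+P)/P)
Base EOQ = sqrt(2*23377*35/7.3) = 473.46 units
Correction = sqrt((7.3+30.5)/30.5) = 1.11326
EOQ* = 473.46 * 1.11326 = 527.1 units

527.1 units


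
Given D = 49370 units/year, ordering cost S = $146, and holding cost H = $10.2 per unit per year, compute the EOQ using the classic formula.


Formula: EOQ = sqrt(2 * D * S / H)
Numerator: 2 * 49370 * 146 = 14416040
2DS/H = 14416040 / 10.2 = 1413337.3
EOQ = sqrt(1413337.3) = 1188.8 units

1188.8 units


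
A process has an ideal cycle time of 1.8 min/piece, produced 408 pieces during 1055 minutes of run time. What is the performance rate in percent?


Formula: Performance = (Ideal CT * Total Count) / Run Time * 100
Ideal output time = 1.8 * 408 = 734.4 min
Performance = 734.4 / 1055 * 100 = 69.6%

69.6%


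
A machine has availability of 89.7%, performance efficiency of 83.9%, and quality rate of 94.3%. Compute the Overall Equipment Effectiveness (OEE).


Formula: OEE = Availability * Performance * Quality / 10000
A * P = 89.7% * 83.9% / 100 = 75.26%
OEE = 75.26% * 94.3% / 100 = 71.0%

71.0%


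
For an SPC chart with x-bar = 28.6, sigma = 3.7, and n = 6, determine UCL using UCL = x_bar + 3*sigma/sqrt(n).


UCL = 28.6 + 3 * 3.7 / sqrt(6)

33.13


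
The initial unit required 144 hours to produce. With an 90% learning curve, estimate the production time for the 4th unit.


Formula: T_n = T_1 * (learning_rate)^(log2(n)) where learning_rate = rate/100
Doublings = log2(4) = 2
T_n = 144 * 0.9^2
T_n = 144 * 0.81 = 116.6 hours

116.6 hours


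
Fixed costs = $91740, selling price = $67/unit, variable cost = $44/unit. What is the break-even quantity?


Formula: BEQ = Fixed Costs / (Price - Variable Cost)
Contribution margin = $67 - $44 = $23/unit
BEQ = ceil($91740 / $23/unit) = ceil(3988.7) = 3989 units

3989 units


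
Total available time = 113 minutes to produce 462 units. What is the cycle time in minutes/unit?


Formula: CT = Available Time / Number of Units
CT = 113 min / 462 units
CT = 0.24 min/unit

0.24 min/unit


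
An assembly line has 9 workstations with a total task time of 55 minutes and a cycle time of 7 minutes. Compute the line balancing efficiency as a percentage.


Formula: Efficiency = Sum of Task Times / (N_stations * CT) * 100
Total station capacity = 9 stations * 7 min = 63 min
Efficiency = 55 / 63 * 100 = 87.3%

87.3%


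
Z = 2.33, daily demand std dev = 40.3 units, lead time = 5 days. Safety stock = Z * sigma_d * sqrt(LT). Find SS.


Formula: SS = z * sigma_d * sqrt(LT)
sqrt(LT) = sqrt(5) = 2.2361
SS = 2.33 * 40.3 * 2.2361
SS = 210.0 units

210.0 units


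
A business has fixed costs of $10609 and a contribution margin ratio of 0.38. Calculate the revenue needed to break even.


Formula: BER = Fixed Costs / Contribution Margin Ratio
BER = $10609 / 0.38
BER = $27918.42 (to the nearest cent)

$27918.42


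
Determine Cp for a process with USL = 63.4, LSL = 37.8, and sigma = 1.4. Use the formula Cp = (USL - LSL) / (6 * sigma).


Cp = (63.4 - 37.8) / (6 * 1.4)

3.05


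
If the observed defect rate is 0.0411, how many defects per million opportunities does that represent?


DPMO = defect_rate * 1000000 = 0.0411 * 1000000

41100


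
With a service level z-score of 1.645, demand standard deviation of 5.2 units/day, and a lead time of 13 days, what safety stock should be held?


Formula: SS = z * sigma_d * sqrt(LT)
sqrt(LT) = sqrt(13) = 3.6056
SS = 1.645 * 5.2 * 3.6056
SS = 30.8 units

30.8 units


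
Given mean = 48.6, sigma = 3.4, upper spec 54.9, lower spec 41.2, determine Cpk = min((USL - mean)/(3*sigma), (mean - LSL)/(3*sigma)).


Cpu = (54.9 - 48.6) / (3 * 3.4) = 0.62
Cpl = (48.6 - 41.2) / (3 * 3.4) = 0.73
Cpk = min(0.62, 0.73) = 0.62

0.62


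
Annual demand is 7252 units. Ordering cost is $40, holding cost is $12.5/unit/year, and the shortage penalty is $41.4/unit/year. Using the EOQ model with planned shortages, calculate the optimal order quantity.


Formula: EOQ* = sqrt(2DS/H) * sqrt((H+P)/P)
Base EOQ = sqrt(2*7252*40/12.5) = 215.44 units
Correction = sqrt((12.5+41.4)/41.4) = 1.14102
EOQ* = 215.44 * 1.14102 = 245.8 units

245.8 units


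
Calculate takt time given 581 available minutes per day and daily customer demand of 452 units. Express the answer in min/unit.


Formula: Takt Time = Available Production Time / Customer Demand
Takt = 581 min/day / 452 units/day
Takt = 1.29 min/unit

1.29 min/unit


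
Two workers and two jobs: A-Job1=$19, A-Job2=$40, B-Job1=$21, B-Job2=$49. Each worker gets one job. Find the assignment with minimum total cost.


Option 1: A->1 + B->2 = $19 + $49 = $68
Option 2: A->2 + B->1 = $40 + $21 = $61
Min cost = min($68, $61) = $61

$61


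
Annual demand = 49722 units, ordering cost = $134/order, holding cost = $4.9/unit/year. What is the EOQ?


Formula: EOQ = sqrt(2 * D * S / H)
Numerator: 2 * 49722 * 134 = 13325496
2DS/H = 13325496 / 4.9 = 2719489.0
EOQ = sqrt(2719489.0) = 1649.1 units

1649.1 units


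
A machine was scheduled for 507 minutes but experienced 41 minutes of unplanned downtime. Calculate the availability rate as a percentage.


Formula: Availability = (Planned Time - Downtime) / Planned Time * 100
Uptime = 507 - 41 = 466 min
Availability = 466 / 507 * 100 = 91.9%

91.9%


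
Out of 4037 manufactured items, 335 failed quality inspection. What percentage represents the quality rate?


Formula: Quality Rate = Good Pieces / Total Pieces * 100
Good pieces = 4037 - 335 = 3702
QR = 3702 / 4037 * 100 = 91.7%

91.7%


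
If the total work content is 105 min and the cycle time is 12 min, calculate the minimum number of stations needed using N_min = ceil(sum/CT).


Formula: N_min = ceil(Sum of Task Times / Cycle Time)
N_min = ceil(105 min / 12 min) = ceil(8.75)
N_min = 9 stations

9


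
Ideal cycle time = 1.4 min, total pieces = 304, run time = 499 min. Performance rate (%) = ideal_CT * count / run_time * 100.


Formula: Performance = (Ideal CT * Total Count) / Run Time * 100
Ideal output time = 1.4 * 304 = 425.6 min
Performance = 425.6 / 499 * 100 = 85.3%

85.3%


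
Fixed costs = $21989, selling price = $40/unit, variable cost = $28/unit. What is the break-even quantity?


Formula: BEQ = Fixed Costs / (Price - Variable Cost)
Contribution margin = $40 - $28 = $12/unit
BEQ = ceil($21989 / $12/unit) = ceil(1832.42) = 1833 units

1833 units


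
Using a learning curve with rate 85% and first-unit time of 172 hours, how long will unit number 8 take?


Formula: T_n = T_1 * (learning_rate)^(log2(n)) where learning_rate = rate/100
Doublings = log2(8) = 3
T_n = 172 * 0.85^3
T_n = 172 * 0.6141 = 105.6 hours

105.6 hours


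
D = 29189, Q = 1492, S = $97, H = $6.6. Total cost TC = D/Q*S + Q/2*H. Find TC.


TC = 29189/1492 * 97 + 1492/2 * 6.6

$6821.28


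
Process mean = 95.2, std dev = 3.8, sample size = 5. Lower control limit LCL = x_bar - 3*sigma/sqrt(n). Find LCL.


LCL = 95.2 - 3 * 3.8 / sqrt(5)

90.1


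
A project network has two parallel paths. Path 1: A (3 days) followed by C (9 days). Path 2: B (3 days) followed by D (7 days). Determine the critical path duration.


Path 1 = 3 + 9 = 12 days
Path 2 = 3 + 7 = 10 days
Duration = max(12, 10) = 12 days

12 days


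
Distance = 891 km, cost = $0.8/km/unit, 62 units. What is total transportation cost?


TC = dist * cost * units = 891 * 0.8 * 62 = $44193.60

$44193.60


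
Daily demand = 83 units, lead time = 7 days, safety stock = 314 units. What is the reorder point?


Formula: ROP = (Daily Demand * Lead Time) + Safety Stock
Demand during lead time = 83 * 7 = 581 units
ROP = 581 + 314 = 895 units

895 units


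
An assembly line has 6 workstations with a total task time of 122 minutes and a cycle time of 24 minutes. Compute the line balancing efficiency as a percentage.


Formula: Efficiency = Sum of Task Times / (N_stations * CT) * 100
Total station capacity = 6 stations * 24 min = 144 min
Efficiency = 122 / 144 * 100 = 84.7%

84.7%


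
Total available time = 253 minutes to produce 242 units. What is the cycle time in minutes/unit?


Formula: CT = Available Time / Number of Units
CT = 253 min / 242 units
CT = 1.05 min/unit

1.05 min/unit


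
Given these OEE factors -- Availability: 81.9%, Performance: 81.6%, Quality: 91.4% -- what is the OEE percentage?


Formula: OEE = Availability * Performance * Quality / 10000
A * P = 81.9% * 81.6% / 100 = 66.83%
OEE = 66.83% * 91.4% / 100 = 61.1%

61.1%


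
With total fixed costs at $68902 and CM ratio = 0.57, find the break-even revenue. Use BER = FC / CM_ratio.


Formula: BER = Fixed Costs / Contribution Margin Ratio
BER = $68902 / 0.57
BER = $120880.70 (to the nearest cent)

$120880.70


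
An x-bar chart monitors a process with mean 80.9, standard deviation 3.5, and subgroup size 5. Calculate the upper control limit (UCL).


UCL = 80.9 + 3 * 3.5 / sqrt(5)

85.6


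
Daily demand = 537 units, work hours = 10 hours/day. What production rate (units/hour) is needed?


Formula: Production Rate = Daily Demand / Available Hours
Rate = 537 units/day / 10 hours/day
Rate = 53.7 units/hour

53.7 units/hour


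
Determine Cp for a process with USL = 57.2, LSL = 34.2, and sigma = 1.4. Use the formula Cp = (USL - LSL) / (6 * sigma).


Cp = (57.2 - 34.2) / (6 * 1.4)

2.74


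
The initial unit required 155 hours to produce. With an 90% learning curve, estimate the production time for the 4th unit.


Formula: T_n = T_1 * (learning_rate)^(log2(n)) where learning_rate = rate/100
Doublings = log2(4) = 2
T_n = 155 * 0.9^2
T_n = 155 * 0.81 = 125.6 hours

125.6 hours


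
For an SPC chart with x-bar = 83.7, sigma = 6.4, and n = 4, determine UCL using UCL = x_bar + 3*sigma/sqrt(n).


UCL = 83.7 + 3 * 6.4 / sqrt(4)

93.3


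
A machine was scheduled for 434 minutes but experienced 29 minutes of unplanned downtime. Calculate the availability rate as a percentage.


Formula: Availability = (Planned Time - Downtime) / Planned Time * 100
Uptime = 434 - 29 = 405 min
Availability = 405 / 434 * 100 = 93.3%

93.3%


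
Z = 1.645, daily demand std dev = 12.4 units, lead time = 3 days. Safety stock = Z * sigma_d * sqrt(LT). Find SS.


Formula: SS = z * sigma_d * sqrt(LT)
sqrt(LT) = sqrt(3) = 1.7321
SS = 1.645 * 12.4 * 1.7321
SS = 35.3 units

35.3 units


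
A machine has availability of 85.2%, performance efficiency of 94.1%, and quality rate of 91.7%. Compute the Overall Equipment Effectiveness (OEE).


Formula: OEE = Availability * Performance * Quality / 10000
A * P = 85.2% * 94.1% / 100 = 80.17%
OEE = 80.17% * 91.7% / 100 = 73.5%

73.5%


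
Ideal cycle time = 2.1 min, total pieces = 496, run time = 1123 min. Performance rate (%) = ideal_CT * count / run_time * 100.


Formula: Performance = (Ideal CT * Total Count) / Run Time * 100
Ideal output time = 2.1 * 496 = 1041.6 min
Performance = 1041.6 / 1123 * 100 = 92.8%

92.8%


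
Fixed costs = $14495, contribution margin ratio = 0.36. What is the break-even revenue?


Formula: BER = Fixed Costs / Contribution Margin Ratio
BER = $14495 / 0.36
BER = $40263.89 (to the nearest cent)

$40263.89


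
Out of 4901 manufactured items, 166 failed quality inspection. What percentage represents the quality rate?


Formula: Quality Rate = Good Pieces / Total Pieces * 100
Good pieces = 4901 - 166 = 4735
QR = 4735 / 4901 * 100 = 96.6%

96.6%


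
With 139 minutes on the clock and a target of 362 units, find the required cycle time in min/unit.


Formula: CT = Available Time / Number of Units
CT = 139 min / 362 units
CT = 0.38 min/unit

0.38 min/unit


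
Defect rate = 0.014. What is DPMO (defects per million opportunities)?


DPMO = defect_rate * 1000000 = 0.014 * 1000000

14000


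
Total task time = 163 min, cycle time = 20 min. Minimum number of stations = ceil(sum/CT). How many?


Formula: N_min = ceil(Sum of Task Times / Cycle Time)
N_min = ceil(163 min / 20 min) = ceil(8.15)
N_min = 9 stations

9


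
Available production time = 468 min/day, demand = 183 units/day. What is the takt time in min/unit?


Formula: Takt Time = Available Production Time / Customer Demand
Takt = 468 min/day / 183 units/day
Takt = 2.56 min/unit

2.56 min/unit


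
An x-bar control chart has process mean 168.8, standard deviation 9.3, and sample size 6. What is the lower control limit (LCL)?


LCL = 168.8 - 3 * 9.3 / sqrt(6)

157.41


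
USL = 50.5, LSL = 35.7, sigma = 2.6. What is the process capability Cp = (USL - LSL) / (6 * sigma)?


Cp = (50.5 - 35.7) / (6 * 2.6)

0.95


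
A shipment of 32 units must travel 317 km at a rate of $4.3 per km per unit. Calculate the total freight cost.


TC = dist * cost * units = 317 * 4.3 * 32 = $43619.20

$43619.20


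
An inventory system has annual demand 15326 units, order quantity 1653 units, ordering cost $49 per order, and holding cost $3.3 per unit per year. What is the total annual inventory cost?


TC = 15326/1653 * 49 + 1653/2 * 3.3

$3181.76


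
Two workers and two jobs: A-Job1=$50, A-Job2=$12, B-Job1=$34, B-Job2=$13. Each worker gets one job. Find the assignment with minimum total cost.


Option 1: A->1 + B->2 = $50 + $13 = $63
Option 2: A->2 + B->1 = $12 + $34 = $46
Min cost = min($63, $46) = $46

$46


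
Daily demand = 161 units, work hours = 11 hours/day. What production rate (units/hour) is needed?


Formula: Production Rate = Daily Demand / Available Hours
Rate = 161 units/day / 11 hours/day
Rate = 14.6 units/hour

14.6 units/hour


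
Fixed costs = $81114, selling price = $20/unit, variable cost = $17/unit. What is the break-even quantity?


Formula: BEQ = Fixed Costs / (Price - Variable Cost)
Contribution margin = $20 - $17 = $3/unit
BEQ = ceil($81114 / $3/unit) = ceil(27038.0) = 27038 units

27038 units


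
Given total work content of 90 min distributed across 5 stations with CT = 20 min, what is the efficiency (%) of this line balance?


Formula: Efficiency = Sum of Task Times / (N_stations * CT) * 100
Total station capacity = 5 stations * 20 min = 100 min
Efficiency = 90 / 100 * 100 = 90.0%

90.0%


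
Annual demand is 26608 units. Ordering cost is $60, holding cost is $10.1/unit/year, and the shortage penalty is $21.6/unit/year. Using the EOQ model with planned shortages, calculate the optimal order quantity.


Formula: EOQ* = sqrt(2DS/H) * sqrt((H+P)/P)
Base EOQ = sqrt(2*26608*60/10.1) = 562.26 units
Correction = sqrt((10.1+21.6)/21.6) = 1.21144
EOQ* = 562.26 * 1.21144 = 681.1 units

681.1 units


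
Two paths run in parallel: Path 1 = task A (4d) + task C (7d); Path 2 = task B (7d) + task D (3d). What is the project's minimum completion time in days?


Path 1 = 4 + 7 = 11 days
Path 2 = 7 + 3 = 10 days
Duration = max(11, 10) = 11 days

11 days


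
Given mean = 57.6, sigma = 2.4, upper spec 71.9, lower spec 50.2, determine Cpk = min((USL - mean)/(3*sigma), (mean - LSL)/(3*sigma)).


Cpu = (71.9 - 57.6) / (3 * 2.4) = 1.99
Cpl = (57.6 - 50.2) / (3 * 2.4) = 1.03
Cpk = min(1.99, 1.03) = 1.03

1.03


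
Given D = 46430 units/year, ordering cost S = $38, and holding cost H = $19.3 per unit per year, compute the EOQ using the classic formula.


Formula: EOQ = sqrt(2 * D * S / H)
Numerator: 2 * 46430 * 38 = 3528680
2DS/H = 3528680 / 19.3 = 182833.2
EOQ = sqrt(182833.2) = 427.6 units

427.6 units


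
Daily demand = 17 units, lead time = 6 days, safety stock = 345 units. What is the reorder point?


Formula: ROP = (Daily Demand * Lead Time) + Safety Stock
Demand during lead time = 17 * 6 = 102 units
ROP = 102 + 345 = 447 units

447 units


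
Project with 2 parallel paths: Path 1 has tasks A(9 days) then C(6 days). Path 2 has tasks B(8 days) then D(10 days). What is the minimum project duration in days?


Path 1 = 9 + 6 = 15 days
Path 2 = 8 + 10 = 18 days
Duration = max(15, 18) = 18 days

18 days


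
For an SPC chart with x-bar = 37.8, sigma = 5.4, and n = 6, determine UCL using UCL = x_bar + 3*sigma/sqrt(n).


UCL = 37.8 + 3 * 5.4 / sqrt(6)

44.41


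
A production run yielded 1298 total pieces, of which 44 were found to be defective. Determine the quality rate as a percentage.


Formula: Quality Rate = Good Pieces / Total Pieces * 100
Good pieces = 1298 - 44 = 1254
QR = 1254 / 1298 * 100 = 96.6%

96.6%


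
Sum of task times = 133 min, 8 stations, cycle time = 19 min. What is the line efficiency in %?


Formula: Efficiency = Sum of Task Times / (N_stations * CT) * 100
Total station capacity = 8 stations * 19 min = 152 min
Efficiency = 133 / 152 * 100 = 87.5%

87.5%


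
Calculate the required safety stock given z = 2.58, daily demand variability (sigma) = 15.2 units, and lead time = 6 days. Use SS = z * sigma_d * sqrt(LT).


Formula: SS = z * sigma_d * sqrt(LT)
sqrt(LT) = sqrt(6) = 2.4495
SS = 2.58 * 15.2 * 2.4495
SS = 96.1 units

96.1 units


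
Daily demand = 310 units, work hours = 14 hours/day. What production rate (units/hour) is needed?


Formula: Production Rate = Daily Demand / Available Hours
Rate = 310 units/day / 14 hours/day
Rate = 22.1 units/hour

22.1 units/hour


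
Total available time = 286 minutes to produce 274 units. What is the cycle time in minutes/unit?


Formula: CT = Available Time / Number of Units
CT = 286 min / 274 units
CT = 1.04 min/unit

1.04 min/unit


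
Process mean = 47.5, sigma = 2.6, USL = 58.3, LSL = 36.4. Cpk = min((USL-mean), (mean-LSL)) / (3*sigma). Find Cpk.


Cpu = (58.3 - 47.5) / (3 * 2.6) = 1.38
Cpl = (47.5 - 36.4) / (3 * 2.6) = 1.42
Cpk = min(1.38, 1.42) = 1.38

1.38


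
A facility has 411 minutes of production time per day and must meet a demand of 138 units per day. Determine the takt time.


Formula: Takt Time = Available Production Time / Customer Demand
Takt = 411 min/day / 138 units/day
Takt = 2.98 min/unit

2.98 min/unit


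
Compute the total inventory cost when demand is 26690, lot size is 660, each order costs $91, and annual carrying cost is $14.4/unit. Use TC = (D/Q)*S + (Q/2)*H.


TC = 26690/660 * 91 + 660/2 * 14.4

$8431.98


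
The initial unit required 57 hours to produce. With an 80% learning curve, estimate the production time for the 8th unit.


Formula: T_n = T_1 * (learning_rate)^(log2(n)) where learning_rate = rate/100
Doublings = log2(8) = 3
T_n = 57 * 0.8^3
T_n = 57 * 0.512 = 29.2 hours

29.2 hours


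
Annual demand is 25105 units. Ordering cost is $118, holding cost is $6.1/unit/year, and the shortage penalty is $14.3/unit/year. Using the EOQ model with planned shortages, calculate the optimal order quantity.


Formula: EOQ* = sqrt(2DS/H) * sqrt((H+P)/P)
Base EOQ = sqrt(2*25105*118/6.1) = 985.53 units
Correction = sqrt((6.1+14.3)/14.3) = 1.19439
EOQ* = 985.53 * 1.19439 = 1177.1 units

1177.1 units


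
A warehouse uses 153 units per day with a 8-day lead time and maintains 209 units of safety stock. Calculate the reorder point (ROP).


Formula: ROP = (Daily Demand * Lead Time) + Safety Stock
Demand during lead time = 153 * 8 = 1224 units
ROP = 1224 + 209 = 1433 units

1433 units


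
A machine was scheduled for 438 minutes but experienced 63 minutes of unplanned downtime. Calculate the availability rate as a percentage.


Formula: Availability = (Planned Time - Downtime) / Planned Time * 100
Uptime = 438 - 63 = 375 min
Availability = 375 / 438 * 100 = 85.6%

85.6%


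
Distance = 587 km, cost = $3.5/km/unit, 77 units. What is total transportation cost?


TC = dist * cost * units = 587 * 3.5 * 77 = $158196.50

$158196.50


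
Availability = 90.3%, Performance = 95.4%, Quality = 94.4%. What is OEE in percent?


Formula: OEE = Availability * Performance * Quality / 10000
A * P = 90.3% * 95.4% / 100 = 86.15%
OEE = 86.15% * 94.4% / 100 = 81.3%

81.3%


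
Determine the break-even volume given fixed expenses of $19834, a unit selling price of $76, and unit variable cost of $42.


Formula: BEQ = Fixed Costs / (Price - Variable Cost)
Contribution margin = $76 - $42 = $34/unit
BEQ = ceil($19834 / $34/unit) = ceil(583.35) = 584 units

584 units


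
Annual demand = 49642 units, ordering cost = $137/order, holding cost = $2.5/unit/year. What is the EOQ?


Formula: EOQ = sqrt(2 * D * S / H)
Numerator: 2 * 49642 * 137 = 13601908
2DS/H = 13601908 / 2.5 = 5440763.2
EOQ = sqrt(5440763.2) = 2332.5 units

2332.5 units


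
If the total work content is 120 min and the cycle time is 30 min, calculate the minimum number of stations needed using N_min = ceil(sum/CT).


Formula: N_min = ceil(Sum of Task Times / Cycle Time)
N_min = ceil(120 min / 30 min) = ceil(4.0)
N_min = 4 stations

4


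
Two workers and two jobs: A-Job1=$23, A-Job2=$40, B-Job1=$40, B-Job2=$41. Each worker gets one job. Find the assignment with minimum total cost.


Option 1: A->1 + B->2 = $23 + $41 = $64
Option 2: A->2 + B->1 = $40 + $40 = $80
Min cost = min($64, $80) = $64

$64


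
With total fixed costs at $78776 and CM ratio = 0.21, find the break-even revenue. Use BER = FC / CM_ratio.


Formula: BER = Fixed Costs / Contribution Margin Ratio
BER = $78776 / 0.21
BER = $375123.81 (to the nearest cent)

$375123.81


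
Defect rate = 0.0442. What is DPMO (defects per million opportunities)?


DPMO = defect_rate * 1000000 = 0.0442 * 1000000

44200


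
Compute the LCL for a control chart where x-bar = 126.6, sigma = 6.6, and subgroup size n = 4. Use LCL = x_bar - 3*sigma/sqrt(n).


LCL = 126.6 - 3 * 6.6 / sqrt(4)

116.7


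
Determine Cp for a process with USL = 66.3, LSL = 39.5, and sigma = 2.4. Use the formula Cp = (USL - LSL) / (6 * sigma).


Cp = (66.3 - 39.5) / (6 * 2.4)

1.86


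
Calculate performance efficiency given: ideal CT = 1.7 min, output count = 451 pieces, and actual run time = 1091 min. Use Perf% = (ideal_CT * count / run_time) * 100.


Formula: Performance = (Ideal CT * Total Count) / Run Time * 100
Ideal output time = 1.7 * 451 = 766.7 min
Performance = 766.7 / 1091 * 100 = 70.3%

70.3%


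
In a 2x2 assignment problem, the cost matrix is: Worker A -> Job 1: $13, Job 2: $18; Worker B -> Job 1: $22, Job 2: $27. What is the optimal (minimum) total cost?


Option 1: A->1 + B->2 = $13 + $27 = $40
Option 2: A->2 + B->1 = $18 + $22 = $40
Min cost = min($40, $40) = $40

$40


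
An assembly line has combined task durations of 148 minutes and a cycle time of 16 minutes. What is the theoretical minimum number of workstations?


Formula: N_min = ceil(Sum of Task Times / Cycle Time)
N_min = ceil(148 min / 16 min) = ceil(9.25)
N_min = 10 stations

10


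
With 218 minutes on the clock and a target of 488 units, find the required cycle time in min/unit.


Formula: CT = Available Time / Number of Units
CT = 218 min / 488 units
CT = 0.45 min/unit

0.45 min/unit


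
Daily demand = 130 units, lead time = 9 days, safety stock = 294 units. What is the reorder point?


Formula: ROP = (Daily Demand * Lead Time) + Safety Stock
Demand during lead time = 130 * 9 = 1170 units
ROP = 1170 + 294 = 1464 units

1464 units


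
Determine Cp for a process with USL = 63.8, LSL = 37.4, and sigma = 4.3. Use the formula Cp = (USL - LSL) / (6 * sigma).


Cp = (63.8 - 37.4) / (6 * 4.3)

1.02


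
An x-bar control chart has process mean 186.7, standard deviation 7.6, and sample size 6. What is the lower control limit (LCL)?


LCL = 186.7 - 3 * 7.6 / sqrt(6)

177.39


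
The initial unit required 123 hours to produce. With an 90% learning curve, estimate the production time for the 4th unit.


Formula: T_n = T_1 * (learning_rate)^(log2(n)) where learning_rate = rate/100
Doublings = log2(4) = 2
T_n = 123 * 0.9^2
T_n = 123 * 0.81 = 99.6 hours

99.6 hours


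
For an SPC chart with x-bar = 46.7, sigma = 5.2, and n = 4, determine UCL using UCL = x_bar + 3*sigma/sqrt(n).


UCL = 46.7 + 3 * 5.2 / sqrt(4)

54.5


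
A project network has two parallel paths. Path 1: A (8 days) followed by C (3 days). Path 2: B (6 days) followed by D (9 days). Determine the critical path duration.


Path 1 = 8 + 3 = 11 days
Path 2 = 6 + 9 = 15 days
Duration = max(11, 15) = 15 days

15 days


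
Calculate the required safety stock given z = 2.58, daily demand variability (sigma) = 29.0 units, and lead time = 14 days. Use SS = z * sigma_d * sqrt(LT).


Formula: SS = z * sigma_d * sqrt(LT)
sqrt(LT) = sqrt(14) = 3.7417
SS = 2.58 * 29.0 * 3.7417
SS = 280.0 units

280.0 units


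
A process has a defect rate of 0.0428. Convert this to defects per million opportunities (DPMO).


DPMO = defect_rate * 1000000 = 0.0428 * 1000000

42800


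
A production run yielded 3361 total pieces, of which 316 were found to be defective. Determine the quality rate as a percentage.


Formula: Quality Rate = Good Pieces / Total Pieces * 100
Good pieces = 3361 - 316 = 3045
QR = 3045 / 3361 * 100 = 90.6%

90.6%


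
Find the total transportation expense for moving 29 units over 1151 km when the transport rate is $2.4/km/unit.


TC = dist * cost * units = 1151 * 2.4 * 29 = $80109.60

$80109.60


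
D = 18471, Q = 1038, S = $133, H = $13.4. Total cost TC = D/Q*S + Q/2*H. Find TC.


TC = 18471/1038 * 133 + 1038/2 * 13.4

$9321.31


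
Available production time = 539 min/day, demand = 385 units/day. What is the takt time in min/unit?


Formula: Takt Time = Available Production Time / Customer Demand
Takt = 539 min/day / 385 units/day
Takt = 1.4 min/unit

1.4 min/unit


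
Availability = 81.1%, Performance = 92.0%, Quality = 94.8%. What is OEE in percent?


Formula: OEE = Availability * Performance * Quality / 10000
A * P = 81.1% * 92.0% / 100 = 74.61%
OEE = 74.61% * 94.8% / 100 = 70.7%

70.7%


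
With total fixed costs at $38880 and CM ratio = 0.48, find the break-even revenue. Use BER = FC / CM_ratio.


Formula: BER = Fixed Costs / Contribution Margin Ratio
BER = $38880 / 0.48
BER = $81000.00 (to the nearest cent)

$81000.00


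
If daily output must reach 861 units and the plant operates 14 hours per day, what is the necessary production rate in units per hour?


Formula: Production Rate = Daily Demand / Available Hours
Rate = 861 units/day / 14 hours/day
Rate = 61.5 units/hour

61.5 units/hour


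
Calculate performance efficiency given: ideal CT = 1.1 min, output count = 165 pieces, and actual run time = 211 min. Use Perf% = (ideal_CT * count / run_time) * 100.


Formula: Performance = (Ideal CT * Total Count) / Run Time * 100
Ideal output time = 1.1 * 165 = 181.5 min
Performance = 181.5 / 211 * 100 = 86.0%

86.0%


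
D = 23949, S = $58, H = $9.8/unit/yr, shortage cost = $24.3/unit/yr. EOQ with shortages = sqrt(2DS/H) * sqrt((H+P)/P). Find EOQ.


Formula: EOQ* = sqrt(2DS/H) * sqrt((H+P)/P)
Base EOQ = sqrt(2*23949*58/9.8) = 532.43 units
Correction = sqrt((9.8+24.3)/24.3) = 1.18461
EOQ* = 532.43 * 1.18461 = 630.7 units

630.7 units


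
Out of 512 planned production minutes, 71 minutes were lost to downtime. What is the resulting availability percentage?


Formula: Availability = (Planned Time - Downtime) / Planned Time * 100
Uptime = 512 - 71 = 441 min
Availability = 441 / 512 * 100 = 86.1%

86.1%


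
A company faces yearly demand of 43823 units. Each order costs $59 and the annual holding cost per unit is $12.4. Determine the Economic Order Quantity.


Formula: EOQ = sqrt(2 * D * S / H)
Numerator: 2 * 43823 * 59 = 5171114
2DS/H = 5171114 / 12.4 = 417025.3
EOQ = sqrt(417025.3) = 645.8 units

645.8 units


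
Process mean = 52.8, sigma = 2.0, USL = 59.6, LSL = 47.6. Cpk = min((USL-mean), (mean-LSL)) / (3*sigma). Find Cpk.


Cpu = (59.6 - 52.8) / (3 * 2.0) = 1.13
Cpl = (52.8 - 47.6) / (3 * 2.0) = 0.87
Cpk = min(1.13, 0.87) = 0.87

0.87


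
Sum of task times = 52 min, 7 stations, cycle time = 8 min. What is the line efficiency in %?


Formula: Efficiency = Sum of Task Times / (N_stations * CT) * 100
Total station capacity = 7 stations * 8 min = 56 min
Efficiency = 52 / 56 * 100 = 92.9%

92.9%


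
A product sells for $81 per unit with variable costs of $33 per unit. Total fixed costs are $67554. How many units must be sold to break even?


Formula: BEQ = Fixed Costs / (Price - Variable Cost)
Contribution margin = $81 - $33 = $48/unit
BEQ = ceil($67554 / $48/unit) = ceil(1407.38) = 1408 units

1408 units


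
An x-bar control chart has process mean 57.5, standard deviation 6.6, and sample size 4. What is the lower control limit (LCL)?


LCL = 57.5 - 3 * 6.6 / sqrt(4)

47.6


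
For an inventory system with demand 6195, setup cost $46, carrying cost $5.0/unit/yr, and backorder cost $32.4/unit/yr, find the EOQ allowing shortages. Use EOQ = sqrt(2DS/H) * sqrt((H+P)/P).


Formula: EOQ* = sqrt(2DS/H) * sqrt((H+P)/P)
Base EOQ = sqrt(2*6195*46/5.0) = 337.62 units
Correction = sqrt((5.0+32.4)/32.4) = 1.07439
EOQ* = 337.62 * 1.07439 = 362.7 units

362.7 units


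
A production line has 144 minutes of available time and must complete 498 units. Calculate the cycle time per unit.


Formula: CT = Available Time / Number of Units
CT = 144 min / 498 units
CT = 0.29 min/unit

0.29 min/unit


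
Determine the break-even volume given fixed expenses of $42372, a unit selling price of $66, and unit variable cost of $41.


Formula: BEQ = Fixed Costs / (Price - Variable Cost)
Contribution margin = $66 - $41 = $25/unit
BEQ = ceil($42372 / $25/unit) = ceil(1694.88) = 1695 units

1695 units


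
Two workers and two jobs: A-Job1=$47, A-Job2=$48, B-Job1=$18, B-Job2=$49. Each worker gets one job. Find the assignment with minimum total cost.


Option 1: A->1 + B->2 = $47 + $49 = $96
Option 2: A->2 + B->1 = $48 + $18 = $66
Min cost = min($96, $66) = $66

$66


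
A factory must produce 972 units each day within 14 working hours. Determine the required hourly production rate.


Formula: Production Rate = Daily Demand / Available Hours
Rate = 972 units/day / 14 hours/day
Rate = 69.4 units/hour

69.4 units/hour


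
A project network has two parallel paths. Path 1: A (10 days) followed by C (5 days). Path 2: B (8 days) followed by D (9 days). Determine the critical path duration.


Path 1 = 10 + 5 = 15 days
Path 2 = 8 + 9 = 17 days
Duration = max(15, 17) = 17 days

17 days
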